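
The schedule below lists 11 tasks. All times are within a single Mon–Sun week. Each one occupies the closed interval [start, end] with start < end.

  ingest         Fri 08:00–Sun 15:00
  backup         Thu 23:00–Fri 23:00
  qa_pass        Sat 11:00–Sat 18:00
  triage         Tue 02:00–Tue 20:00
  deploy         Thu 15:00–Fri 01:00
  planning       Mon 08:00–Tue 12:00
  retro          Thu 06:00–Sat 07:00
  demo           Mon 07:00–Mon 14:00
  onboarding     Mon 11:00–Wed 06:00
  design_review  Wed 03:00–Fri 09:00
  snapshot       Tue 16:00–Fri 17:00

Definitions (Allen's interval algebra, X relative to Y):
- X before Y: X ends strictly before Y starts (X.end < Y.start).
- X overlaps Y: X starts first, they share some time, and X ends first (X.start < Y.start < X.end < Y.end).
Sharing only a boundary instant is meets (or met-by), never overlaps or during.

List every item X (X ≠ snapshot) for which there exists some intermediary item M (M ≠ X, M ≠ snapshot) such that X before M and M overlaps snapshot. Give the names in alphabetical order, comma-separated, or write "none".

Target snapshot = [Tue 16:00, Fri 17:00].
Intermediaries M with M overlaps snapshot: onboarding, triage.
Via onboarding — items with X before onboarding: none.
Via triage — items with X before triage: demo.
Union: demo.

demo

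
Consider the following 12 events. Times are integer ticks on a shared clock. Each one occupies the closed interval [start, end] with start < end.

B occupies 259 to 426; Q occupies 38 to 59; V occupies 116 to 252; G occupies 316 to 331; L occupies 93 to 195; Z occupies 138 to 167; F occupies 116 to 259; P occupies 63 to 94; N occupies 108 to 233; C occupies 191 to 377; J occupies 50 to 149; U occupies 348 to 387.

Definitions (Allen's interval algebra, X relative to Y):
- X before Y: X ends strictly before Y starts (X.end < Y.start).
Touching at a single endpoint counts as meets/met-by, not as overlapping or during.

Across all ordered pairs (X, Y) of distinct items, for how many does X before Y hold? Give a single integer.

38

Checking all 132 ordered pairs for relation 'before'; matching pairs in alphabetical order:
(F, G): F before G ✓
(F, U): F before U ✓
(G, U): G before U ✓
(J, B): J before B ✓
(J, C): J before C ✓
(J, G): J before G ✓
(J, U): J before U ✓
(L, B): L before B ✓
(L, G): L before G ✓
(L, U): L before U ✓
(N, B): N before B ✓
(N, G): N before G ✓
(N, U): N before U ✓
(P, B): P before B ✓
(P, C): P before C ✓
(P, F): P before F ✓
(P, G): P before G ✓
(P, N): P before N ✓
(P, U): P before U ✓
(P, V): P before V ✓
(P, Z): P before Z ✓
(Q, B): Q before B ✓
(Q, C): Q before C ✓
(Q, F): Q before F ✓
... plus 14 further pairs not listed.
Count: 38.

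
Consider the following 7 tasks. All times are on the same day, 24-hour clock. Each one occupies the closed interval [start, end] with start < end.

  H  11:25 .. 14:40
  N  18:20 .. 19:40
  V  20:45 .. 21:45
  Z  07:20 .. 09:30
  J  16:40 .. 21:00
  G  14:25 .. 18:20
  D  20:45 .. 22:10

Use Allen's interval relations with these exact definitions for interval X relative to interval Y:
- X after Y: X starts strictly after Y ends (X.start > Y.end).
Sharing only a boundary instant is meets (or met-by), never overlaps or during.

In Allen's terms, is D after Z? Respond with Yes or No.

D = [20:45, 22:10], Z = [07:20, 09:30].
Actual relation of D to Z: after.
Asked whether 'after' holds → Yes.

Yes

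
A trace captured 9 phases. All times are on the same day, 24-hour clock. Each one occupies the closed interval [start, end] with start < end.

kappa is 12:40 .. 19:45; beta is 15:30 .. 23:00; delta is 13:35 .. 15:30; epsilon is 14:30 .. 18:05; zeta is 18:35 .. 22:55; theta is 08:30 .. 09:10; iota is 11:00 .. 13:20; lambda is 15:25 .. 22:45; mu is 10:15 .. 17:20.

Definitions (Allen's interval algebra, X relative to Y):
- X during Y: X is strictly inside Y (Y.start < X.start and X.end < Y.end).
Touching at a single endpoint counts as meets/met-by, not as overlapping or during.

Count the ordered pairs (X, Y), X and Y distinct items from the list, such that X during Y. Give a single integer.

5

Checking all 72 ordered pairs for relation 'during'; matching pairs in alphabetical order:
(delta, kappa): delta during kappa ✓
(delta, mu): delta during mu ✓
(epsilon, kappa): epsilon during kappa ✓
(iota, mu): iota during mu ✓
(zeta, beta): zeta during beta ✓
Count: 5.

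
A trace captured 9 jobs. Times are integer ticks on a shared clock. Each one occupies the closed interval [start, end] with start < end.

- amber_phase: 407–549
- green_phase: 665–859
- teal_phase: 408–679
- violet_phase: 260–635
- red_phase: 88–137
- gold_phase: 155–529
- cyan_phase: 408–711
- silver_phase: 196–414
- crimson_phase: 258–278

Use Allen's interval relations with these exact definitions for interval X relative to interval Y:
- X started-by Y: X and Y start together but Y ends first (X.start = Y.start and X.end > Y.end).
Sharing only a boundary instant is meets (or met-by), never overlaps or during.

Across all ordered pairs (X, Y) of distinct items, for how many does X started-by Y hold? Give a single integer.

Checking all 72 ordered pairs for relation 'started-by'; matching pairs in alphabetical order:
(cyan_phase, teal_phase): cyan_phase started-by teal_phase ✓
Count: 1.

1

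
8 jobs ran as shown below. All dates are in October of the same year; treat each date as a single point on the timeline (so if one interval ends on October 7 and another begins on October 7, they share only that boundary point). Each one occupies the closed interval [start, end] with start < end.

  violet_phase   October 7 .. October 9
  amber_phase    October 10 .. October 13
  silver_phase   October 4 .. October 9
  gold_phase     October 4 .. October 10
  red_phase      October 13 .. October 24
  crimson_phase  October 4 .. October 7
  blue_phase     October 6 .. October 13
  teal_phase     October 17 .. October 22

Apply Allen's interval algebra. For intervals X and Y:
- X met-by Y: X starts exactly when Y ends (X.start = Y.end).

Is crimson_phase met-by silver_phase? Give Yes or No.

No

crimson_phase = [October 4, October 7], silver_phase = [October 4, October 9].
Actual relation of crimson_phase to silver_phase: starts.
Asked whether 'met-by' holds → No.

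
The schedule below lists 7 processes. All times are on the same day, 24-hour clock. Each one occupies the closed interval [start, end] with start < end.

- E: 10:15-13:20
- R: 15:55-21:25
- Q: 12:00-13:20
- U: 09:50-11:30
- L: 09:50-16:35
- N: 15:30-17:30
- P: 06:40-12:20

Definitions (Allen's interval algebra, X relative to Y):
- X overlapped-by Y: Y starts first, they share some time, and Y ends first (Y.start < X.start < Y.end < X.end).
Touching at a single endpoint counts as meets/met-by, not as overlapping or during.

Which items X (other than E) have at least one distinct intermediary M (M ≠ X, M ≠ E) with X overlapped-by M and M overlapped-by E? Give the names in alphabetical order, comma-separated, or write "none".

Target E = [10:15, 13:20].
Intermediaries M with M overlapped-by E: none.
Union: none.

none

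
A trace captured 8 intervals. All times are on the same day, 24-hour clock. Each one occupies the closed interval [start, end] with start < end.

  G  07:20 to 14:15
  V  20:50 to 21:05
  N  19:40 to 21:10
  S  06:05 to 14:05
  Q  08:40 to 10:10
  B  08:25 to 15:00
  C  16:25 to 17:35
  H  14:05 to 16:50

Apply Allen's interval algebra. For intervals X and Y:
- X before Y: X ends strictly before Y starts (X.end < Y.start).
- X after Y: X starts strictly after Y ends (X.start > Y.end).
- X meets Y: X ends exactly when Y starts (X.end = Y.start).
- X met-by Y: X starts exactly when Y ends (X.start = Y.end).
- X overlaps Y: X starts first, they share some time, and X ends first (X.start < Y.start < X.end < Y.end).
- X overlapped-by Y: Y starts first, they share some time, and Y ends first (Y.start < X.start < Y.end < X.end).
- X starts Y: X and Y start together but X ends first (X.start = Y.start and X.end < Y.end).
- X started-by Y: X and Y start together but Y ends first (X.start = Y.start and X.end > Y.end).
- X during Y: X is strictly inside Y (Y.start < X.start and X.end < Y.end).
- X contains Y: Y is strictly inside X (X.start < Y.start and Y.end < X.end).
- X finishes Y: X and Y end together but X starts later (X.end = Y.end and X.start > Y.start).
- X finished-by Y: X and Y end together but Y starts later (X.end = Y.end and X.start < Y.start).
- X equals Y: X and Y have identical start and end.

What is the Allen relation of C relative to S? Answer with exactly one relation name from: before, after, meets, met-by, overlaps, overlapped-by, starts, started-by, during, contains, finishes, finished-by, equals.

C = [16:25, 17:35]; S = [06:05, 14:05].
Compare endpoints: C.start > S.start, C.start > S.end, C.end > S.start, C.end > S.end.
That pattern is 'after'.

after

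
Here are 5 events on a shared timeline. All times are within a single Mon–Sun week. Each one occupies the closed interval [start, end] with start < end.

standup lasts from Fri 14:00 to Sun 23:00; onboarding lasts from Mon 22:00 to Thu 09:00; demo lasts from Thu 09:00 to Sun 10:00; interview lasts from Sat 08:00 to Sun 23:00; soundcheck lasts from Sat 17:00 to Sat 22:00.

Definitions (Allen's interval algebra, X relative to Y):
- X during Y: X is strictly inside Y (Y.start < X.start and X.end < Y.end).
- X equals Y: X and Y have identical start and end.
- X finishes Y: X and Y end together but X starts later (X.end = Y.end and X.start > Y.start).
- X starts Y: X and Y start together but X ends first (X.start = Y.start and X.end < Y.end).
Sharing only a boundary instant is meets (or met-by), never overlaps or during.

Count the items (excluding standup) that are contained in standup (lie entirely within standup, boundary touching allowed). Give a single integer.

2

Target standup = [Fri 14:00, Sun 23:00].
demo [Thu 09:00, Sun 10:00] → overlaps → no.
interview [Sat 08:00, Sun 23:00] → finishes → counts.
onboarding [Mon 22:00, Thu 09:00] → before → no.
soundcheck [Sat 17:00, Sat 22:00] → during → counts.
Total: 2.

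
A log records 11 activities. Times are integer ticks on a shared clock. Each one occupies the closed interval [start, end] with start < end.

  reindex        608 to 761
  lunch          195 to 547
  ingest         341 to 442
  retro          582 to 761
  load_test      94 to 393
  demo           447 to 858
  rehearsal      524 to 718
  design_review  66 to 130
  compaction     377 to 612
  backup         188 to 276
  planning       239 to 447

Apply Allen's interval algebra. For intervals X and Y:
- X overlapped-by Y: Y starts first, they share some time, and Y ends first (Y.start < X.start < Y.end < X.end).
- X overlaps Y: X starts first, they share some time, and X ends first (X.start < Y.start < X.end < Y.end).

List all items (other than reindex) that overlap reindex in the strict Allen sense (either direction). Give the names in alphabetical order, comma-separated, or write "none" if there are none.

Target reindex = [608, 761].
backup [188, 276] → before → no.
compaction [377, 612] → overlaps → yes.
demo [447, 858] → contains → no.
design_review [66, 130] → before → no.
ingest [341, 442] → before → no.
load_test [94, 393] → before → no.
lunch [195, 547] → before → no.
planning [239, 447] → before → no.
rehearsal [524, 718] → overlaps → yes.
retro [582, 761] → finished-by → no.
Result: compaction, rehearsal.

compaction, rehearsal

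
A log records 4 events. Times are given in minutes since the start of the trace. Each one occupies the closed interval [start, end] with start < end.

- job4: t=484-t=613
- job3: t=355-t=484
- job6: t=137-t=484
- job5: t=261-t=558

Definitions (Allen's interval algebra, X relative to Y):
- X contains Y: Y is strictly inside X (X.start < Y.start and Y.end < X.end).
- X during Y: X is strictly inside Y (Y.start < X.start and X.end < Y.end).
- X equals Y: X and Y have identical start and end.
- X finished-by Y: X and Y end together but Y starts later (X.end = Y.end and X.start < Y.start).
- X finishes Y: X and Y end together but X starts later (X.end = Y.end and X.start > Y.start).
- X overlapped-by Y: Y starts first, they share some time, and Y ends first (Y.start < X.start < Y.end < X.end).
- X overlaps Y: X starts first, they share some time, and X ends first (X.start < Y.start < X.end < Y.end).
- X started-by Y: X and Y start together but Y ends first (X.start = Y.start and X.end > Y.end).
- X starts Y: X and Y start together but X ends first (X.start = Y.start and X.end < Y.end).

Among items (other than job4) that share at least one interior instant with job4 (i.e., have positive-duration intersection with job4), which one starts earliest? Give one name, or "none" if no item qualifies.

job5

Target job4 = [t=484, t=613].
job3 [t=355, t=484] → meets → excluded.
job5 [t=261, t=558] → overlaps → candidate.
job6 [t=137, t=484] → meets → excluded.
Among candidates, earliest start is t=261 → job5.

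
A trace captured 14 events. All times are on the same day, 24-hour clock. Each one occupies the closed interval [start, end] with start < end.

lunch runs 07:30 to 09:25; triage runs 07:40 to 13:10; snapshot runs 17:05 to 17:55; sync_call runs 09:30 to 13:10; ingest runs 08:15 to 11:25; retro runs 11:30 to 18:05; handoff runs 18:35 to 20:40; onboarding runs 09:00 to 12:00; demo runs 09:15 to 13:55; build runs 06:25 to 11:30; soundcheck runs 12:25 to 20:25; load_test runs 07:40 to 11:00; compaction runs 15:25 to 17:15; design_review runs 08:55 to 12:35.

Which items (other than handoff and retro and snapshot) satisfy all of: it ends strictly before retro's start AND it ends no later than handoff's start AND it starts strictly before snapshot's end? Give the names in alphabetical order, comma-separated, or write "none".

Conditions: its end is strictly before retro's start (X.end < 11:30) AND its end is no later than handoff's start (X.end <= 18:35) AND its start is strictly before snapshot's end (X.start < 17:55).
build: end 11:30 < 11:30? ✗; end 11:30 <= 18:35? ✓; start 06:25 < 17:55? ✓ → no.
compaction: end 17:15 < 11:30? ✗; end 17:15 <= 18:35? ✓; start 15:25 < 17:55? ✓ → no.
demo: end 13:55 < 11:30? ✗; end 13:55 <= 18:35? ✓; start 09:15 < 17:55? ✓ → no.
design_review: end 12:35 < 11:30? ✗; end 12:35 <= 18:35? ✓; start 08:55 < 17:55? ✓ → no.
ingest: end 11:25 < 11:30? ✓; end 11:25 <= 18:35? ✓; start 08:15 < 17:55? ✓ → yes.
load_test: end 11:00 < 11:30? ✓; end 11:00 <= 18:35? ✓; start 07:40 < 17:55? ✓ → yes.
lunch: end 09:25 < 11:30? ✓; end 09:25 <= 18:35? ✓; start 07:30 < 17:55? ✓ → yes.
onboarding: end 12:00 < 11:30? ✗; end 12:00 <= 18:35? ✓; start 09:00 < 17:55? ✓ → no.
soundcheck: end 20:25 < 11:30? ✗; end 20:25 <= 18:35? ✗; start 12:25 < 17:55? ✓ → no.
sync_call: end 13:10 < 11:30? ✗; end 13:10 <= 18:35? ✓; start 09:30 < 17:55? ✓ → no.
triage: end 13:10 < 11:30? ✗; end 13:10 <= 18:35? ✓; start 07:40 < 17:55? ✓ → no.
Result: ingest, load_test, lunch.

ingest, load_test, lunch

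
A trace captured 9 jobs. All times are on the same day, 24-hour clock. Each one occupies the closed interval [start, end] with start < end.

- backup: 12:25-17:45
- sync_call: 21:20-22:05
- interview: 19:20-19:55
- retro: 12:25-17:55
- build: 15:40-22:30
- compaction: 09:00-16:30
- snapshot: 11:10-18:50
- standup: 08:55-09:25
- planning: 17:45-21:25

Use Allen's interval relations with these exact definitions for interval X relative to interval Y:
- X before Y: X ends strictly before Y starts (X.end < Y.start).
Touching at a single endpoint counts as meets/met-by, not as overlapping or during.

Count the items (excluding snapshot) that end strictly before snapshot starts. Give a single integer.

Target snapshot = [11:10, 18:50].
backup [12:25, 17:45] → during → no.
build [15:40, 22:30] → overlapped-by → no.
compaction [09:00, 16:30] → overlaps → no.
interview [19:20, 19:55] → after → no.
planning [17:45, 21:25] → overlapped-by → no.
retro [12:25, 17:55] → during → no.
standup [08:55, 09:25] → before → counts.
sync_call [21:20, 22:05] → after → no.
Total: 1.

1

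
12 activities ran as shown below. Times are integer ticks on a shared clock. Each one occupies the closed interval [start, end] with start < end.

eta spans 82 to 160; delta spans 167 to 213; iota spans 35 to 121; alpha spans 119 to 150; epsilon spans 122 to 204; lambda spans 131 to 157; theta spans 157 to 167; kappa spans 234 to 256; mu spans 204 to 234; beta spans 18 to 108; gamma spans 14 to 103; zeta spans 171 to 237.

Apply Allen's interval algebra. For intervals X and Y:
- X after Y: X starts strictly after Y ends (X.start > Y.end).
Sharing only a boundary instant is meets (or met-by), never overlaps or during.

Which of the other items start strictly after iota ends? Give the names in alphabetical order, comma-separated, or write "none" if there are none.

Target iota = [35, 121].
alpha [119, 150] → overlapped-by → no.
beta [18, 108] → overlaps → no.
delta [167, 213] → after → yes.
epsilon [122, 204] → after → yes.
eta [82, 160] → overlapped-by → no.
gamma [14, 103] → overlaps → no.
kappa [234, 256] → after → yes.
lambda [131, 157] → after → yes.
mu [204, 234] → after → yes.
theta [157, 167] → after → yes.
zeta [171, 237] → after → yes.
Result: delta, epsilon, kappa, lambda, mu, theta, zeta.

delta, epsilon, kappa, lambda, mu, theta, zeta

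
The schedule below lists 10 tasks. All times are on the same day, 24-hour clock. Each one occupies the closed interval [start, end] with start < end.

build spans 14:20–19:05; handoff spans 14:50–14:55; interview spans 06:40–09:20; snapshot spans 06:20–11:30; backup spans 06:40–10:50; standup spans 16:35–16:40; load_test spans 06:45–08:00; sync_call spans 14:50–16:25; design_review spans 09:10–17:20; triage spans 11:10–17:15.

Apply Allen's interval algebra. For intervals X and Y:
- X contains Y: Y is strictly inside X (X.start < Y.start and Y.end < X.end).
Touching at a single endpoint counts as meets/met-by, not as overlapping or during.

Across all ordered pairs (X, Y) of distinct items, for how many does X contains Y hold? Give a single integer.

15

Checking all 90 ordered pairs for relation 'contains'; matching pairs in alphabetical order:
(backup, load_test): backup contains load_test ✓
(build, handoff): build contains handoff ✓
(build, standup): build contains standup ✓
(build, sync_call): build contains sync_call ✓
(design_review, handoff): design_review contains handoff ✓
(design_review, standup): design_review contains standup ✓
(design_review, sync_call): design_review contains sync_call ✓
(design_review, triage): design_review contains triage ✓
(interview, load_test): interview contains load_test ✓
(snapshot, backup): snapshot contains backup ✓
(snapshot, interview): snapshot contains interview ✓
(snapshot, load_test): snapshot contains load_test ✓
(triage, handoff): triage contains handoff ✓
(triage, standup): triage contains standup ✓
(triage, sync_call): triage contains sync_call ✓
Count: 15.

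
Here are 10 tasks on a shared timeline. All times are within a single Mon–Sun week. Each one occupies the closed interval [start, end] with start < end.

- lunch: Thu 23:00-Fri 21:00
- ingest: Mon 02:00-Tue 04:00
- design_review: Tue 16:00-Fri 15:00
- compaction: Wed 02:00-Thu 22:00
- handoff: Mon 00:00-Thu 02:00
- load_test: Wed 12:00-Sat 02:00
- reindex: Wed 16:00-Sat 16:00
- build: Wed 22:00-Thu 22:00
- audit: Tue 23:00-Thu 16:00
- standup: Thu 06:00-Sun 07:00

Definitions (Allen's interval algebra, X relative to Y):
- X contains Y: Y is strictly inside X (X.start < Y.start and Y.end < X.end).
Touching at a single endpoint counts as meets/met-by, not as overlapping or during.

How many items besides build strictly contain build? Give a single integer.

3

Target build = [Wed 22:00, Thu 22:00].
audit [Tue 23:00, Thu 16:00] → overlaps → no.
compaction [Wed 02:00, Thu 22:00] → finished-by → no.
design_review [Tue 16:00, Fri 15:00] → contains → counts.
handoff [Mon 00:00, Thu 02:00] → overlaps → no.
ingest [Mon 02:00, Tue 04:00] → before → no.
load_test [Wed 12:00, Sat 02:00] → contains → counts.
lunch [Thu 23:00, Fri 21:00] → after → no.
reindex [Wed 16:00, Sat 16:00] → contains → counts.
standup [Thu 06:00, Sun 07:00] → overlapped-by → no.
Total: 3.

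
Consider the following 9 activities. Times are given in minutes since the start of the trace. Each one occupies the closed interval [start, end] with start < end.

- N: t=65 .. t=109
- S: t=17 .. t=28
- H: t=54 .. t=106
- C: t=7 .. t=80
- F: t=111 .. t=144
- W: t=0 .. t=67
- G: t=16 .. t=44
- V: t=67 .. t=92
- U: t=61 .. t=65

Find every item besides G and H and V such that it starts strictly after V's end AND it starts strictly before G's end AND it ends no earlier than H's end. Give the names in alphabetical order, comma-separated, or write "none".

Conditions: its start is strictly after V's end (X.start > t=92) AND its start is strictly before G's end (X.start < t=44) AND its end is no earlier than H's end (X.end >= t=106).
C: start t=7 > t=92? ✗; start t=7 < t=44? ✓; end t=80 >= t=106? ✗ → no.
F: start t=111 > t=92? ✓; start t=111 < t=44? ✗; end t=144 >= t=106? ✓ → no.
N: start t=65 > t=92? ✗; start t=65 < t=44? ✗; end t=109 >= t=106? ✓ → no.
S: start t=17 > t=92? ✗; start t=17 < t=44? ✓; end t=28 >= t=106? ✗ → no.
U: start t=61 > t=92? ✗; start t=61 < t=44? ✗; end t=65 >= t=106? ✗ → no.
W: start t=0 > t=92? ✗; start t=0 < t=44? ✓; end t=67 >= t=106? ✗ → no.
Result: none.

none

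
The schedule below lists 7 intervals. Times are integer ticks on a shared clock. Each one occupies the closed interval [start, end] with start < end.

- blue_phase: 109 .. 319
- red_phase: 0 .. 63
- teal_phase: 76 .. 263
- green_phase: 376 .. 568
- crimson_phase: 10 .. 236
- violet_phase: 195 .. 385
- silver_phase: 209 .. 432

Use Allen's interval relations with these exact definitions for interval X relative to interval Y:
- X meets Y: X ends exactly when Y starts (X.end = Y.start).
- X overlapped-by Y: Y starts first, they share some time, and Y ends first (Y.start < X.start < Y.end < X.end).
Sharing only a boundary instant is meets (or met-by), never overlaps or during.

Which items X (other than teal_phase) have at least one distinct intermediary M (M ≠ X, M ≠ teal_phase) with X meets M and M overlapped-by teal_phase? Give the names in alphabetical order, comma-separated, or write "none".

Target teal_phase = [76, 263].
Intermediaries M with M overlapped-by teal_phase: blue_phase, silver_phase, violet_phase.
Via blue_phase — items with X meets blue_phase: none.
Via silver_phase — items with X meets silver_phase: none.
Via violet_phase — items with X meets violet_phase: none.
Union: none.

none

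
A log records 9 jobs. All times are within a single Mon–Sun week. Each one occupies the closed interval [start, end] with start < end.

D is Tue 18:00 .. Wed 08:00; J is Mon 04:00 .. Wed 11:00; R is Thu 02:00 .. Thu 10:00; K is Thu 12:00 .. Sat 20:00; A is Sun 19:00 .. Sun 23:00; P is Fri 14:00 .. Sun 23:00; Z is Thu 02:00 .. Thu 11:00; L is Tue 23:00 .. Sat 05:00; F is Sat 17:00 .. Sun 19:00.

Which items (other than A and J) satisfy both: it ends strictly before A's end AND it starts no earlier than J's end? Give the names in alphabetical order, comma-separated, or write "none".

Conditions: its end is strictly before A's end (X.end < Sun 23:00) AND its start is no earlier than J's end (X.start >= Wed 11:00).
D: end Wed 08:00 < Sun 23:00? ✓; start Tue 18:00 >= Wed 11:00? ✗ → no.
F: end Sun 19:00 < Sun 23:00? ✓; start Sat 17:00 >= Wed 11:00? ✓ → yes.
K: end Sat 20:00 < Sun 23:00? ✓; start Thu 12:00 >= Wed 11:00? ✓ → yes.
L: end Sat 05:00 < Sun 23:00? ✓; start Tue 23:00 >= Wed 11:00? ✗ → no.
P: end Sun 23:00 < Sun 23:00? ✗; start Fri 14:00 >= Wed 11:00? ✓ → no.
R: end Thu 10:00 < Sun 23:00? ✓; start Thu 02:00 >= Wed 11:00? ✓ → yes.
Z: end Thu 11:00 < Sun 23:00? ✓; start Thu 02:00 >= Wed 11:00? ✓ → yes.
Result: F, K, R, Z.

F, K, R, Z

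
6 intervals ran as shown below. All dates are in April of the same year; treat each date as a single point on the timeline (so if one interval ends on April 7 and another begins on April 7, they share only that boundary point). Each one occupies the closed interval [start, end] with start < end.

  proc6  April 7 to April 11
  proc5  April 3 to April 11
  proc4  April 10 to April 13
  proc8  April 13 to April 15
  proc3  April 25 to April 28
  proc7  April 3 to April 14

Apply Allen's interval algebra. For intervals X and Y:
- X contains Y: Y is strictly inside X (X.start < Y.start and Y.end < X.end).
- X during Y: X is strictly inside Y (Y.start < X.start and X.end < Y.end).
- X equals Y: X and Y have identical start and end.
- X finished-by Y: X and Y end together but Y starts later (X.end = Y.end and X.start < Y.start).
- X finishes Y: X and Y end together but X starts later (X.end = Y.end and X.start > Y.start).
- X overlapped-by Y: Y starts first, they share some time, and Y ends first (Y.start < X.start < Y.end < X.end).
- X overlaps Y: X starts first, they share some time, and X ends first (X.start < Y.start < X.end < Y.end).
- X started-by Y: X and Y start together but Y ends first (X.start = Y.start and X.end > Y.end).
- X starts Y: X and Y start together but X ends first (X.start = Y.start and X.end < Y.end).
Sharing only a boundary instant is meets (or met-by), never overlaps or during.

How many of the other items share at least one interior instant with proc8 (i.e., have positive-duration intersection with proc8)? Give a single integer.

Target proc8 = [April 13, April 15].
proc3 [April 25, April 28] → after → no.
proc4 [April 10, April 13] → meets → no.
proc5 [April 3, April 11] → before → no.
proc6 [April 7, April 11] → before → no.
proc7 [April 3, April 14] → overlaps → counts.
Total: 1.

1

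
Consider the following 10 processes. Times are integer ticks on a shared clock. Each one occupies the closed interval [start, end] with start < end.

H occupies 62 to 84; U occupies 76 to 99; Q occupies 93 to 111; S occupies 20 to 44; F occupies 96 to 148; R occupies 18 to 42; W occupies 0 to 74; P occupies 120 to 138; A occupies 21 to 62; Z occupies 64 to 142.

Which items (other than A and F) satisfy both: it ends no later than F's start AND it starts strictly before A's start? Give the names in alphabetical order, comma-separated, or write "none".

Conditions: its end is no later than F's start (X.end <= 96) AND its start is strictly before A's start (X.start < 21).
H: end 84 <= 96? ✓; start 62 < 21? ✗ → no.
P: end 138 <= 96? ✗; start 120 < 21? ✗ → no.
Q: end 111 <= 96? ✗; start 93 < 21? ✗ → no.
R: end 42 <= 96? ✓; start 18 < 21? ✓ → yes.
S: end 44 <= 96? ✓; start 20 < 21? ✓ → yes.
U: end 99 <= 96? ✗; start 76 < 21? ✗ → no.
W: end 74 <= 96? ✓; start 0 < 21? ✓ → yes.
Z: end 142 <= 96? ✗; start 64 < 21? ✗ → no.
Result: R, S, W.

R, S, W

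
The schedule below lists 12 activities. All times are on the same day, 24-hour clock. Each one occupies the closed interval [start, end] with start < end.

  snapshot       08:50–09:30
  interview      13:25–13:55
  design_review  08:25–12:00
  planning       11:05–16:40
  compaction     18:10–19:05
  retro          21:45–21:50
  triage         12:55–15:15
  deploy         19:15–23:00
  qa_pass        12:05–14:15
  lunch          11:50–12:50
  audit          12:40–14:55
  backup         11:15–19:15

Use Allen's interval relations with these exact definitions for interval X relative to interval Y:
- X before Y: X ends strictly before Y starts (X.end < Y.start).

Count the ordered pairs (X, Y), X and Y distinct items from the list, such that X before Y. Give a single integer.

Checking all 132 ordered pairs for relation 'before'; matching pairs in alphabetical order:
(audit, compaction): audit before compaction ✓
(audit, deploy): audit before deploy ✓
(audit, retro): audit before retro ✓
(backup, retro): backup before retro ✓
(compaction, deploy): compaction before deploy ✓
(compaction, retro): compaction before retro ✓
(design_review, audit): design_review before audit ✓
(design_review, compaction): design_review before compaction ✓
(design_review, deploy): design_review before deploy ✓
(design_review, interview): design_review before interview ✓
(design_review, qa_pass): design_review before qa_pass ✓
(design_review, retro): design_review before retro ✓
(design_review, triage): design_review before triage ✓
(interview, compaction): interview before compaction ✓
(interview, deploy): interview before deploy ✓
(interview, retro): interview before retro ✓
(lunch, compaction): lunch before compaction ✓
(lunch, deploy): lunch before deploy ✓
(lunch, interview): lunch before interview ✓
(lunch, retro): lunch before retro ✓
(lunch, triage): lunch before triage ✓
(planning, compaction): planning before compaction ✓
(planning, deploy): planning before deploy ✓
(planning, retro): planning before retro ✓
... plus 16 further pairs not listed.
Count: 40.

40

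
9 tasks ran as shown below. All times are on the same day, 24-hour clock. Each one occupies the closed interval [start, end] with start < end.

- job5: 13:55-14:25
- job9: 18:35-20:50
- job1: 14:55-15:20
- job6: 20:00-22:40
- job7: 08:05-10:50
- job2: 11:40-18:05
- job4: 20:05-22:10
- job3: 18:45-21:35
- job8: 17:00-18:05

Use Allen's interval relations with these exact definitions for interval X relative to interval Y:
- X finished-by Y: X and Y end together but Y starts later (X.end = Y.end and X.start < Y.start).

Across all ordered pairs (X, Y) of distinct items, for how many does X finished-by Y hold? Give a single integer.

Checking all 72 ordered pairs for relation 'finished-by'; matching pairs in alphabetical order:
(job2, job8): job2 finished-by job8 ✓
Count: 1.

1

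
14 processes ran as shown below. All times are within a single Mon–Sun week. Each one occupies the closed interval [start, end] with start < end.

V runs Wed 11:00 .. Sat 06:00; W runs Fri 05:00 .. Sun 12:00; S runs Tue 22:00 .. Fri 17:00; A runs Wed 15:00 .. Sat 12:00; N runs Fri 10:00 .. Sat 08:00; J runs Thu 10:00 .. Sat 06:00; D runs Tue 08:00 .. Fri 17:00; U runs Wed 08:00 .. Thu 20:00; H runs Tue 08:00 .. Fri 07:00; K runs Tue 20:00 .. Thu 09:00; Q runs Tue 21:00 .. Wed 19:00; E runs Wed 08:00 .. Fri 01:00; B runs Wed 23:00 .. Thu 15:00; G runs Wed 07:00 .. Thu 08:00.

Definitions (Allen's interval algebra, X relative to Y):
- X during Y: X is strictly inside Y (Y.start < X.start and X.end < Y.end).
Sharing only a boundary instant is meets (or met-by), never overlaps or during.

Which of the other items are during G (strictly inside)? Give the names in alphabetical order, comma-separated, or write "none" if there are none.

Target G = [Wed 07:00, Thu 08:00].
A [Wed 15:00, Sat 12:00] → overlapped-by → no.
B [Wed 23:00, Thu 15:00] → overlapped-by → no.
D [Tue 08:00, Fri 17:00] → contains → no.
E [Wed 08:00, Fri 01:00] → overlapped-by → no.
H [Tue 08:00, Fri 07:00] → contains → no.
J [Thu 10:00, Sat 06:00] → after → no.
K [Tue 20:00, Thu 09:00] → contains → no.
N [Fri 10:00, Sat 08:00] → after → no.
Q [Tue 21:00, Wed 19:00] → overlaps → no.
S [Tue 22:00, Fri 17:00] → contains → no.
U [Wed 08:00, Thu 20:00] → overlapped-by → no.
V [Wed 11:00, Sat 06:00] → overlapped-by → no.
W [Fri 05:00, Sun 12:00] → after → no.
Result: none.

none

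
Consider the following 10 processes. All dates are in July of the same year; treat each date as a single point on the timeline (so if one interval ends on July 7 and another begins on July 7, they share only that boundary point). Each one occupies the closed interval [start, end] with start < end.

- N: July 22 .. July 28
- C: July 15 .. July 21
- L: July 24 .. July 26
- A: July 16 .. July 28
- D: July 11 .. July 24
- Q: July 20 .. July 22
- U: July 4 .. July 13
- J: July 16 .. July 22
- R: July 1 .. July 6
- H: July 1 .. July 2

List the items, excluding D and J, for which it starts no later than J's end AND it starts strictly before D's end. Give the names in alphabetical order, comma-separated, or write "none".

A, C, H, N, Q, R, U

Conditions: its start is no later than J's end (X.start <= July 22) AND its start is strictly before D's end (X.start < July 24).
A: start July 16 <= July 22? ✓; start July 16 < July 24? ✓ → yes.
C: start July 15 <= July 22? ✓; start July 15 < July 24? ✓ → yes.
H: start July 1 <= July 22? ✓; start July 1 < July 24? ✓ → yes.
L: start July 24 <= July 22? ✗; start July 24 < July 24? ✗ → no.
N: start July 22 <= July 22? ✓; start July 22 < July 24? ✓ → yes.
Q: start July 20 <= July 22? ✓; start July 20 < July 24? ✓ → yes.
R: start July 1 <= July 22? ✓; start July 1 < July 24? ✓ → yes.
U: start July 4 <= July 22? ✓; start July 4 < July 24? ✓ → yes.
Result: A, C, H, N, Q, R, U.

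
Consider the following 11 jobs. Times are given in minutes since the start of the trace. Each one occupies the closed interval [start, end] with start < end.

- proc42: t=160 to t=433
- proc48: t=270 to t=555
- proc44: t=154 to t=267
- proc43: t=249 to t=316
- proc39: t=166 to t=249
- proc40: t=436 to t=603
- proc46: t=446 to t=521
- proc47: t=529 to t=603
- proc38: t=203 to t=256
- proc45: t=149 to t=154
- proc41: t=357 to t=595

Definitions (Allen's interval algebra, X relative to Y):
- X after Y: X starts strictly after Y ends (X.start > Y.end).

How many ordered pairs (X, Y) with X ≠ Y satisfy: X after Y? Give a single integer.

32

Checking all 110 ordered pairs for relation 'after'; matching pairs in alphabetical order:
(proc38, proc45): proc38 after proc45 ✓
(proc39, proc45): proc39 after proc45 ✓
(proc40, proc38): proc40 after proc38 ✓
(proc40, proc39): proc40 after proc39 ✓
(proc40, proc42): proc40 after proc42 ✓
(proc40, proc43): proc40 after proc43 ✓
(proc40, proc44): proc40 after proc44 ✓
(proc40, proc45): proc40 after proc45 ✓
(proc41, proc38): proc41 after proc38 ✓
(proc41, proc39): proc41 after proc39 ✓
(proc41, proc43): proc41 after proc43 ✓
(proc41, proc44): proc41 after proc44 ✓
(proc41, proc45): proc41 after proc45 ✓
(proc42, proc45): proc42 after proc45 ✓
(proc43, proc45): proc43 after proc45 ✓
(proc46, proc38): proc46 after proc38 ✓
(proc46, proc39): proc46 after proc39 ✓
(proc46, proc42): proc46 after proc42 ✓
(proc46, proc43): proc46 after proc43 ✓
(proc46, proc44): proc46 after proc44 ✓
(proc46, proc45): proc46 after proc45 ✓
(proc47, proc38): proc47 after proc38 ✓
(proc47, proc39): proc47 after proc39 ✓
(proc47, proc42): proc47 after proc42 ✓
... plus 8 further pairs not listed.
Count: 32.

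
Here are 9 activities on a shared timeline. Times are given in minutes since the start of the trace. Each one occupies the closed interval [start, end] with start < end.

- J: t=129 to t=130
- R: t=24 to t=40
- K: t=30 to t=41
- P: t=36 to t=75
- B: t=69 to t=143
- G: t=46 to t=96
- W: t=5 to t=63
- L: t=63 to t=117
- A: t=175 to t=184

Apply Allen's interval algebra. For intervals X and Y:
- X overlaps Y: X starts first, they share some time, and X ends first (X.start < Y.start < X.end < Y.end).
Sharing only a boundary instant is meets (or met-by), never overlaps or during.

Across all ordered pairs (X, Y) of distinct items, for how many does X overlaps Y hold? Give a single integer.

11

Checking all 72 ordered pairs for relation 'overlaps'; matching pairs in alphabetical order:
(G, B): G overlaps B ✓
(G, L): G overlaps L ✓
(K, P): K overlaps P ✓
(L, B): L overlaps B ✓
(P, B): P overlaps B ✓
(P, G): P overlaps G ✓
(P, L): P overlaps L ✓
(R, K): R overlaps K ✓
(R, P): R overlaps P ✓
(W, G): W overlaps G ✓
(W, P): W overlaps P ✓
Count: 11.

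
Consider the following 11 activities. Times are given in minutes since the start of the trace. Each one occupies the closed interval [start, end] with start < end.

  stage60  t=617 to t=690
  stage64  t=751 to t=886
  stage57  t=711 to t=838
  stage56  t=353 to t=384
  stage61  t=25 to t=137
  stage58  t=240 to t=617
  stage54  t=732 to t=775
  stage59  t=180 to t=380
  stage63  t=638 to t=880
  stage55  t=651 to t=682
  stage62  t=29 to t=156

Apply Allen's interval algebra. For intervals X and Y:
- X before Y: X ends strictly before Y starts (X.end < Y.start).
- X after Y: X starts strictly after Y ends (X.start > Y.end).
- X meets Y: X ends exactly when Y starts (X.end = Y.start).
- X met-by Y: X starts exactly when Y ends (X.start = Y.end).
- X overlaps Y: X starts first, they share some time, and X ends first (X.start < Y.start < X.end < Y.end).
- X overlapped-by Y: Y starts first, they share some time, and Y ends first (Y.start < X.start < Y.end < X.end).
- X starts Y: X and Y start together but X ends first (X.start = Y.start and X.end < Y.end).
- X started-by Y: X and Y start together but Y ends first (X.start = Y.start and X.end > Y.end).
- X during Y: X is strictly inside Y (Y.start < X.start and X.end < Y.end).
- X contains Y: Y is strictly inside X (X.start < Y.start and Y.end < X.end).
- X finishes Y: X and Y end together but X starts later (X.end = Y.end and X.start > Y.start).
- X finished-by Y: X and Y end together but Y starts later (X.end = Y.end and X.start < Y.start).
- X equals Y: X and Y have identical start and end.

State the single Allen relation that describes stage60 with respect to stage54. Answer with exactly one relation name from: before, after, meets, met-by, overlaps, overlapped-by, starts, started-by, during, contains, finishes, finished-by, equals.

stage60 = [t=617, t=690]; stage54 = [t=732, t=775].
Compare endpoints: stage60.start < stage54.start, stage60.start < stage54.end, stage60.end < stage54.start, stage60.end < stage54.end.
That pattern is 'before'.

before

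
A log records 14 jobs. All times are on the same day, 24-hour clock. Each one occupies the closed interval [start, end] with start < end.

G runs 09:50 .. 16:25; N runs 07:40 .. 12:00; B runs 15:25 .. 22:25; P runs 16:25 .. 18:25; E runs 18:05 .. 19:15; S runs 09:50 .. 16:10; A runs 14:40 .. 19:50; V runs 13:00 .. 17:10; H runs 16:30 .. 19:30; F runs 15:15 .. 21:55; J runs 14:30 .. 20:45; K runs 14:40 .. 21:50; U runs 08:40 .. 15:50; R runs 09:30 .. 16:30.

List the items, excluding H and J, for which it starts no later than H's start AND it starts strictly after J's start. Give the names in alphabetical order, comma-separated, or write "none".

Conditions: its start is no later than H's start (X.start <= 16:30) AND its start is strictly after J's start (X.start > 14:30).
A: start 14:40 <= 16:30? ✓; start 14:40 > 14:30? ✓ → yes.
B: start 15:25 <= 16:30? ✓; start 15:25 > 14:30? ✓ → yes.
E: start 18:05 <= 16:30? ✗; start 18:05 > 14:30? ✓ → no.
F: start 15:15 <= 16:30? ✓; start 15:15 > 14:30? ✓ → yes.
G: start 09:50 <= 16:30? ✓; start 09:50 > 14:30? ✗ → no.
K: start 14:40 <= 16:30? ✓; start 14:40 > 14:30? ✓ → yes.
N: start 07:40 <= 16:30? ✓; start 07:40 > 14:30? ✗ → no.
P: start 16:25 <= 16:30? ✓; start 16:25 > 14:30? ✓ → yes.
R: start 09:30 <= 16:30? ✓; start 09:30 > 14:30? ✗ → no.
S: start 09:50 <= 16:30? ✓; start 09:50 > 14:30? ✗ → no.
U: start 08:40 <= 16:30? ✓; start 08:40 > 14:30? ✗ → no.
V: start 13:00 <= 16:30? ✓; start 13:00 > 14:30? ✗ → no.
Result: A, B, F, K, P.

A, B, F, K, P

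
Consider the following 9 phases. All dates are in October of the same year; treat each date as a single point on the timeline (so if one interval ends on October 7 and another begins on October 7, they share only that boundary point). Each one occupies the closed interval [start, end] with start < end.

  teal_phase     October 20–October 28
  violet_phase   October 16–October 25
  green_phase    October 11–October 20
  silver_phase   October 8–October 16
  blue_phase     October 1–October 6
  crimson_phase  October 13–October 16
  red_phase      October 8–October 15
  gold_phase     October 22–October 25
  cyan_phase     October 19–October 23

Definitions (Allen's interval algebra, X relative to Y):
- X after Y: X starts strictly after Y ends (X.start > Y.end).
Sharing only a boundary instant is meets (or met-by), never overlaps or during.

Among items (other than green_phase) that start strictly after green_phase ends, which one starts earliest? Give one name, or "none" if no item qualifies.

Target green_phase = [October 11, October 20].
blue_phase [October 1, October 6] → before → excluded.
crimson_phase [October 13, October 16] → during → excluded.
cyan_phase [October 19, October 23] → overlapped-by → excluded.
gold_phase [October 22, October 25] → after → candidate.
red_phase [October 8, October 15] → overlaps → excluded.
silver_phase [October 8, October 16] → overlaps → excluded.
teal_phase [October 20, October 28] → met-by → excluded.
violet_phase [October 16, October 25] → overlapped-by → excluded.
Among candidates, earliest start is October 22 → gold_phase.

gold_phase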